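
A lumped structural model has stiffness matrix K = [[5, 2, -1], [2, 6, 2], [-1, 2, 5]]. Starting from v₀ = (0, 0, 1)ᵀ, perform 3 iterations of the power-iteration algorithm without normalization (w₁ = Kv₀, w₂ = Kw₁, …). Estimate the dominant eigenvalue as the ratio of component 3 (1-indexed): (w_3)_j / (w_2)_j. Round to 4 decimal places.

w1 = Kv₀ = (5·0 + 2·0 + (-1)·1; 2·0 + 6·0 + 2·1; (-1)·0 + 2·0 + 5·1) = (-1, 2, 5)
w2 = Kw1 = (5·(-1) + 2·2 + (-1)·5; 2·(-1) + 6·2 + 2·5; (-1)·(-1) + 2·2 + 5·5) = (-6, 20, 30)
w3 = Kw2 = (-20, 168, 196)
Ratio at component: 196 / 30 = 6.5333

λ ≈ 6.5333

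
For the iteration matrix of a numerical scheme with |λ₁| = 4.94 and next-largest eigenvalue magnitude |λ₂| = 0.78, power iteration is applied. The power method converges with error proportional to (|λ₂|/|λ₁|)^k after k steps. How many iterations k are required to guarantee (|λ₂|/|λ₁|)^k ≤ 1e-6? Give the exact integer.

8

|λ₂/λ₁| = 0.78/4.94 = 0.15789
Need k ≥ ln(1e-6) / ln(0.15789) = -13.8155 / -1.8458 ≈ 7.485
Smallest integer k satisfying the bound: 8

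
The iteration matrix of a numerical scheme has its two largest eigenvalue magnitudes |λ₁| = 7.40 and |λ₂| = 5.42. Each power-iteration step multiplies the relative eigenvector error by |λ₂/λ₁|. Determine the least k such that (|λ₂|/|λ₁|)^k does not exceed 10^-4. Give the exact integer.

30

|λ₂/λ₁| = 5.42/7.40 = 0.73243
Need k ≥ ln(10^-4) / ln(0.73243) = -9.2103 / -0.3114 ≈ 29.579
Smallest integer k satisfying the bound: 30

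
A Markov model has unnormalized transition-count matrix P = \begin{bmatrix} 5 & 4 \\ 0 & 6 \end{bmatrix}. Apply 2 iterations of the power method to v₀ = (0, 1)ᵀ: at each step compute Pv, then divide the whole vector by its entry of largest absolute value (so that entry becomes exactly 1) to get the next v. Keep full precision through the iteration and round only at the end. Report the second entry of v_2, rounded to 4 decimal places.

0.8182

Pv0 = (4.00000, 6.00000); divide by 6.00000 → v1 = (0.66667, 1.00000)
Pv1 = (7.33333, 6.00000); divide by 7.33333 → v2 = (1.00000, 0.81818)
Requested entry of v2: 36/44 = 0.8182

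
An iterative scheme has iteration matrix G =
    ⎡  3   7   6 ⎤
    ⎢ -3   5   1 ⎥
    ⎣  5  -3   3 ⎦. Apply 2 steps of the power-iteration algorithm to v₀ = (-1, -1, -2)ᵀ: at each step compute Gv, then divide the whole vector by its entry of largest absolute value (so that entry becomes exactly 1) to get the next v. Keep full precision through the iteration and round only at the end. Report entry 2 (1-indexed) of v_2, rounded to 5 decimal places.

Gv0 = (-22.000000, -4.000000, -8.000000); divide by -22.000000 → v1 = (1.000000, 0.181818, 0.363636)
Gv1 = (6.454545, -1.727273, 5.545455); divide by 6.454545 → v2 = (1.000000, -0.267606, 0.859155)
Requested entry of v2: 38/-142 = -0.26761

-0.26761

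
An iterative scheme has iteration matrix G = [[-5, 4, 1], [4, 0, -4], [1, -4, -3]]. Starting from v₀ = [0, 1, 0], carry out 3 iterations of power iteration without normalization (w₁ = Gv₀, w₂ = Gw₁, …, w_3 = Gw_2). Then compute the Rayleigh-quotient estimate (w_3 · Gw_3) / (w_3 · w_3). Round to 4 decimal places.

λ ≈ -8.6329

w1 = Gv₀ = (4, 0, -4)
w2 = Gw1 = (-24, 32, 16)
w3 = Gw2 = (264, -160, -200)
Gw3 = (-2160, 1856, 1504)
w3·Gw3 = 264·(-2160) + (-160)·1856 + (-200)·1504 = -1168000; w3·w3 = 264·264 + (-160)·(-160) + (-200)·(-200) = 135296
λ ≈ -1168000/135296 = -8.6329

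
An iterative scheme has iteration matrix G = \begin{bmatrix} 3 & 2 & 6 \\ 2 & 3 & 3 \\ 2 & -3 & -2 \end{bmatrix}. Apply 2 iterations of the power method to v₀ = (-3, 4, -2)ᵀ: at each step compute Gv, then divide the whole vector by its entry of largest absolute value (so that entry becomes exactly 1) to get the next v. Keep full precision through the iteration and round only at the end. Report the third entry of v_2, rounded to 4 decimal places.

-0.0163

Gv0 = (-13.00000, 0.00000, -14.00000); divide by -14.00000 → v1 = (0.92857, 0.00000, 1.00000)
Gv1 = (8.78571, 4.85714, -0.14286); divide by 8.78571 → v2 = (1.00000, 0.55285, -0.01626)
Requested entry of v2: 2/-123 = -0.0163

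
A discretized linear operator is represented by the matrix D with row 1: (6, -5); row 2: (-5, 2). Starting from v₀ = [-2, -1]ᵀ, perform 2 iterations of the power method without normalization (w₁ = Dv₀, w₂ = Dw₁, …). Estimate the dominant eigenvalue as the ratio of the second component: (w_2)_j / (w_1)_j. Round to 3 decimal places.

λ ≈ 6.375

w1 = Dv₀ = (6·(-2) + (-5)·(-1); (-5)·(-2) + 2·(-1)) = (-7, 8)
w2 = Dw1 = (6·(-7) + (-5)·8; (-5)·(-7) + 2·8) = (-82, 51)
Ratio at component: 51 / 8 = 6.375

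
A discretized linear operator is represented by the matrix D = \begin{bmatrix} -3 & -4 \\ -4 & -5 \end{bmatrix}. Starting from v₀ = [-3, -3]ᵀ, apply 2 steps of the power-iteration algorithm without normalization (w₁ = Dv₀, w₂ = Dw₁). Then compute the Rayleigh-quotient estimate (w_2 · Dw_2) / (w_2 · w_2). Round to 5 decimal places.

-8.12311

w1 = Dv₀ = (21, 27)
w2 = Dw1 = (-171, -219)
Dw2 = (1389, 1779)
w2·Dw2 = (-171)·1389 + (-219)·1779 = -627120; w2·w2 = (-171)·(-171) + (-219)·(-219) = 77202
λ ≈ -627120/77202 = -8.12311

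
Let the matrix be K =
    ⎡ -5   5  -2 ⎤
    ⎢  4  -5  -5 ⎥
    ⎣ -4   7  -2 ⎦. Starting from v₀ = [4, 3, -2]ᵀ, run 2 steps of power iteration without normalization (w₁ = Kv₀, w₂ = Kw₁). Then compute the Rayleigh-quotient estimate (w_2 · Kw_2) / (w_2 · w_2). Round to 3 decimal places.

λ ≈ -8.407

w1 = Kv₀ = ((-5)·4 + 5·3 + (-2)·(-2); 4·4 + (-5)·3 + (-5)·(-2); (-4)·4 + 7·3 + (-2)·(-2)) = (-1, 11, 9)
w2 = Kw1 = ((-5)·(-1) + 5·11 + (-2)·9; 4·(-1) + (-5)·11 + (-5)·9; (-4)·(-1) + 7·11 + (-2)·9) = (42, -104, 63)
Kw2 = (-856, 373, -1022)
w2·Kw2 = 42·(-856) + (-104)·373 + 63·(-1022) = -139130; w2·w2 = 42·42 + (-104)·(-104) + 63·63 = 16549
λ ≈ -139130/16549 = -8.407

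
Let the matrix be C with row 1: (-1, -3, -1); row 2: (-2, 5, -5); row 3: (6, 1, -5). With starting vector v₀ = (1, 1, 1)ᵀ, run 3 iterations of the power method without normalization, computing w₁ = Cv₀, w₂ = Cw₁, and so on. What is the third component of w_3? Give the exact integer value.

254

w1 = Cv₀ = (-5, -2, 2)
w2 = Cw1 = (9, -10, -42)
w3 = Cw2 = (63, 142, 254)
The requested component of w3 is 254.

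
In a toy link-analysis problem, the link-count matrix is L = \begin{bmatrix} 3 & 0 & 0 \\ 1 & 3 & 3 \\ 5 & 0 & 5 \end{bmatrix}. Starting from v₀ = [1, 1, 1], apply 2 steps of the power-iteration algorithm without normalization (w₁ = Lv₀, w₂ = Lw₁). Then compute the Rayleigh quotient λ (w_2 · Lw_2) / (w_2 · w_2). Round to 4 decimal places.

6.1004

w1 = Lv₀ = (3·1 + 0·1 + 0·1; 1·1 + 3·1 + 3·1; 5·1 + 0·1 + 5·1) = (3, 7, 10)
w2 = Lw1 = (3·3 + 0·7 + 0·10; 1·3 + 3·7 + 3·10; 5·3 + 0·7 + 5·10) = (9, 54, 65)
Lw2 = (27, 366, 370)
w2·Lw2 = 9·27 + 54·366 + 65·370 = 44057; w2·w2 = 9·9 + 54·54 + 65·65 = 7222
λ ≈ 44057/7222 = 6.1004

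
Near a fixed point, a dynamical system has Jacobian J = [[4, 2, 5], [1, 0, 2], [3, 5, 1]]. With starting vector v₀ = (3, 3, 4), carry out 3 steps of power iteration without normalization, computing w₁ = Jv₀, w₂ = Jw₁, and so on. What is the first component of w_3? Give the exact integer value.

2429

w1 = Jv₀ = (38, 11, 28)
w2 = Jw1 = (314, 94, 197)
w3 = Jw2 = (2429, 708, 1609)
The requested component of w3 is 2429.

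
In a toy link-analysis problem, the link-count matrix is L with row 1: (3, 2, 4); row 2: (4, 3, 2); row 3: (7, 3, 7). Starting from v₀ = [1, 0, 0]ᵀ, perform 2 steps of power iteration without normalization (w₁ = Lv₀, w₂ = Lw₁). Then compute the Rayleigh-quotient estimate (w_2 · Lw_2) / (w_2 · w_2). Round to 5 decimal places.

λ ≈ 12.15589

w1 = Lv₀ = (3, 4, 7)
w2 = Lw1 = (45, 38, 82)
Lw2 = (539, 458, 1003)
w2·Lw2 = 45·539 + 38·458 + 82·1003 = 123905; w2·w2 = 45·45 + 38·38 + 82·82 = 10193
λ ≈ 123905/10193 = 12.15589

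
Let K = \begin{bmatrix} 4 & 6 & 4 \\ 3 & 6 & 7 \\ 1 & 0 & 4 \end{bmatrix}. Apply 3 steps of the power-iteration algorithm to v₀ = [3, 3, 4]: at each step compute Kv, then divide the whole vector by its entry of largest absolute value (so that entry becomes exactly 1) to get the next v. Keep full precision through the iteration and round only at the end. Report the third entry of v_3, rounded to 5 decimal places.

Kv0 = (46.000000, 55.000000, 19.000000); divide by 55.000000 → v1 = (0.836364, 1.000000, 0.345455)
Kv1 = (10.727273, 10.927273, 2.218182); divide by 10.927273 → v2 = (0.981697, 1.000000, 0.202995)
Kv2 = (10.738769, 10.366057, 1.793677); divide by 10.738769 → v3 = (1.000000, 0.965293, 0.167028)
Requested entry of v3: 1078/6454 = 0.16703

0.16703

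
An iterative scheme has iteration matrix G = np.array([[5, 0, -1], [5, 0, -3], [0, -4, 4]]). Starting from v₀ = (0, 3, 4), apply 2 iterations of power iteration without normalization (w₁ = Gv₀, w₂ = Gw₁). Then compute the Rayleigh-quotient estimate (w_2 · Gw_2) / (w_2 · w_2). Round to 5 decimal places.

6.84270

w1 = Gv₀ = (5·0 + 0·3 + (-1)·4; 5·0 + 0·3 + (-3)·4; 0·0 + (-4)·3 + 4·4) = (-4, -12, 4)
w2 = Gw1 = (5·(-4) + 0·(-12) + (-1)·4; 5·(-4) + 0·(-12) + (-3)·4; 0·(-4) + (-4)·(-12) + 4·4) = (-24, -32, 64)
Gw2 = (-184, -312, 384)
w2·Gw2 = (-24)·(-184) + (-32)·(-312) + 64·384 = 38976; w2·w2 = (-24)·(-24) + (-32)·(-32) + 64·64 = 5696
λ ≈ 38976/5696 = 6.84270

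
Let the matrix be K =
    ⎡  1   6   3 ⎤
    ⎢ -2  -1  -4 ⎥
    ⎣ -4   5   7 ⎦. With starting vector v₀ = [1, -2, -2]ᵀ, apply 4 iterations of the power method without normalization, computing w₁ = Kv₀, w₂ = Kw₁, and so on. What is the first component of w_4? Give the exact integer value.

3289

w1 = Kv₀ = (1·1 + 6·(-2) + 3·(-2); (-2)·1 + (-1)·(-2) + (-4)·(-2); (-4)·1 + 5·(-2) + 7·(-2)) = (-17, 8, -28)
w2 = Kw1 = (1·(-17) + 6·8 + 3·(-28); (-2)·(-17) + (-1)·8 + (-4)·(-28); (-4)·(-17) + 5·8 + 7·(-28)) = (-53, 138, -88)
w3 = Kw2 = (511, 320, 286)
w4 = Kw3 = (3289, -2486, 1558)
The requested component of w4 is 3289.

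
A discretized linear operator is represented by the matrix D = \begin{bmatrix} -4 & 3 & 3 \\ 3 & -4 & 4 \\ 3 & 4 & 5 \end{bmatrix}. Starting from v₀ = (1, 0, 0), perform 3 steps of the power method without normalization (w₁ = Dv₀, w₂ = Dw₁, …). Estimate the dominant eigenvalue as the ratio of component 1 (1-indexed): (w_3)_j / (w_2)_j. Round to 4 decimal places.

w1 = Dv₀ = (-4, 3, 3)
w2 = Dw1 = (34, -12, 15)
w3 = Dw2 = (-127, 210, 129)
Ratio at component: -127 / 34 = -3.7353

-3.7353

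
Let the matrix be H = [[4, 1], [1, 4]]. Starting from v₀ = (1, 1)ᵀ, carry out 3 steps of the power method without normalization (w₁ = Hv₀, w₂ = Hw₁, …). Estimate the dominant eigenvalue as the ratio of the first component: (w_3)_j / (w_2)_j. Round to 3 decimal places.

λ ≈ 5.000

w1 = Hv₀ = (5, 5)
w2 = Hw1 = (25, 25)
w3 = Hw2 = (125, 125)
Ratio at component: 125 / 25 = 5.000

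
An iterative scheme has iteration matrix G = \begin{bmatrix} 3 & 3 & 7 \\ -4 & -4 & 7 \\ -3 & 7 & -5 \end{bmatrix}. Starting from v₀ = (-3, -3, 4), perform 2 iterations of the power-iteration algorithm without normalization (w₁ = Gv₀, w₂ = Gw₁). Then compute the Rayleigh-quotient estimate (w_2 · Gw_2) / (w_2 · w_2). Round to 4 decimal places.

λ ≈ -11.6694

w1 = Gv₀ = (3·(-3) + 3·(-3) + 7·4; (-4)·(-3) + (-4)·(-3) + 7·4; (-3)·(-3) + 7·(-3) + (-5)·4) = (10, 52, -32)
w2 = Gw1 = (3·10 + 3·52 + 7·(-32); (-4)·10 + (-4)·52 + 7·(-32); (-3)·10 + 7·52 + (-5)·(-32)) = (-38, -472, 494)
Gw2 = (1928, 5498, -5660)
w2·Gw2 = (-38)·1928 + (-472)·5498 + 494·(-5660) = -5464360; w2·w2 = (-38)·(-38) + (-472)·(-472) + 494·494 = 468264
λ ≈ -5464360/468264 = -11.6694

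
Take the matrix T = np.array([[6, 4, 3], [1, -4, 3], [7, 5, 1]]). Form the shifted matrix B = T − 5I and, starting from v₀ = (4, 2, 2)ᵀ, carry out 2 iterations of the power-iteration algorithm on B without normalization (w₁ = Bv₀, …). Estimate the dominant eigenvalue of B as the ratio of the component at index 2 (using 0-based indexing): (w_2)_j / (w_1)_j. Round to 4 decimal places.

μ ≈ -1.1333

B = T − 5I has rows (1, 4, 3); (1, -9, 3); (7, 5, -4)
w1 = Bv₀ = (1·4 + 4·2 + 3·2; 1·4 + (-9)·2 + 3·2; 7·4 + 5·2 + (-4)·2) = (18, -8, 30)
w2 = Bw1 = (1·18 + 4·(-8) + 3·30; 1·18 + (-9)·(-8) + 3·30; 7·18 + 5·(-8) + (-4)·30) = (76, 180, -34)
Ratio: -34/30 = -1.1333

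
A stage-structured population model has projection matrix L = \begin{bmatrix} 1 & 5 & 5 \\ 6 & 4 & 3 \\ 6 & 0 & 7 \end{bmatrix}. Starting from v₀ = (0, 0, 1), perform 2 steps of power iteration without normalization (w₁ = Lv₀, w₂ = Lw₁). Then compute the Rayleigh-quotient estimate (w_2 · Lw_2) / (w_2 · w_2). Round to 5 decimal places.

12.34824

w1 = Lv₀ = (5, 3, 7)
w2 = Lw1 = (55, 63, 79)
Lw2 = (765, 819, 883)
w2·Lw2 = 55·765 + 63·819 + 79·883 = 163429; w2·w2 = 55·55 + 63·63 + 79·79 = 13235
λ ≈ 163429/13235 = 12.34824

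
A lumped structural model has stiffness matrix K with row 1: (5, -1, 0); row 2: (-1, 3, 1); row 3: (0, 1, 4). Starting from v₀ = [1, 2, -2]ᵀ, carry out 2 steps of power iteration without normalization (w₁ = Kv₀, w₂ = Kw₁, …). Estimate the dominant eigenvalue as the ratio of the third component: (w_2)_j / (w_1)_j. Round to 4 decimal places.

3.5000

w1 = Kv₀ = (3, 3, -6)
w2 = Kw1 = (12, 0, -21)
Ratio at component: -21 / -6 = 3.5000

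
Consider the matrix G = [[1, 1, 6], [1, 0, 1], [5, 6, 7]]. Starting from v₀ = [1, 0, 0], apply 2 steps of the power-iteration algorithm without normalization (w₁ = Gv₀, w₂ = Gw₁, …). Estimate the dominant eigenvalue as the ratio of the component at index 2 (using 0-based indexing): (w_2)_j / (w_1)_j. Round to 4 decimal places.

w1 = Gv₀ = (1, 1, 5)
w2 = Gw1 = (32, 6, 46)
Ratio at component: 46 / 5 = 9.2000

λ ≈ 9.2000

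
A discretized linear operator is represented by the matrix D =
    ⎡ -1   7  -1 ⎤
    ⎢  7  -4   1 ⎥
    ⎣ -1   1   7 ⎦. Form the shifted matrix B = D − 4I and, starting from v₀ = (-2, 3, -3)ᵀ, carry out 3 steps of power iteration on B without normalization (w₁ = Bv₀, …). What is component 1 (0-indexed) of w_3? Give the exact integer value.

B = D − 4I has rows (-5, 7, -1); (7, -8, 1); (-1, 1, 3)
w1 = Bv₀ = ((-5)·(-2) + 7·3 + (-1)·(-3); 7·(-2) + (-8)·3 + 1·(-3); (-1)·(-2) + 1·3 + 3·(-3)) = (34, -41, -4)
w2 = Bw1 = ((-5)·34 + 7·(-41) + (-1)·(-4); 7·34 + (-8)·(-41) + 1·(-4); (-1)·34 + 1·(-41) + 3·(-4)) = (-453, 562, -87)
w3 = Bw2 = (6286, -7754, 754)
Requested component of w3: -7754

-7754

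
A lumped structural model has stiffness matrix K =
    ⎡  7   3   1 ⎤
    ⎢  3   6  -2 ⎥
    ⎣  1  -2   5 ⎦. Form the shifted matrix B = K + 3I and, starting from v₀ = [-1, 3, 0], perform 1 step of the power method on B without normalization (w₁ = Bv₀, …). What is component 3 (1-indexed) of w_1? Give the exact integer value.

B = K + 3I has rows (10, 3, 1); (3, 9, -2); (1, -2, 8)
w1 = Bv₀ = (10·(-1) + 3·3 + 1·0; 3·(-1) + 9·3 + (-2)·0; 1·(-1) + (-2)·3 + 8·0) = (-1, 24, -7)
Requested component of w1: -7

-7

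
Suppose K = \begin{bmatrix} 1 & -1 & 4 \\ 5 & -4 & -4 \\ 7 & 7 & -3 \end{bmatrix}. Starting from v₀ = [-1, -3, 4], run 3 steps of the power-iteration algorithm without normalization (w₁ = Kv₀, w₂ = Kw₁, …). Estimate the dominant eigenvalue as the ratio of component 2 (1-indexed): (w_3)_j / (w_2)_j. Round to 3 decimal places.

-8.885

w1 = Kv₀ = (18, -9, -40)
w2 = Kw1 = (-133, 286, 183)
w3 = Kw2 = (313, -2541, 522)
Ratio at component: -2541 / 286 = -8.885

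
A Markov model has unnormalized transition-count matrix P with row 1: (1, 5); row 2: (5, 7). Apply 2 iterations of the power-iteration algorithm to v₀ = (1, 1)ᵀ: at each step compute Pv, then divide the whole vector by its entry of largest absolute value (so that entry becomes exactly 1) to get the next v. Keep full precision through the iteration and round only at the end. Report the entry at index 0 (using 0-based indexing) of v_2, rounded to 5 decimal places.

Pv0 = (6.000000, 12.000000); divide by 12.000000 → v1 = (0.500000, 1.000000)
Pv1 = (5.500000, 9.500000); divide by 9.500000 → v2 = (0.578947, 1.000000)
Requested entry of v2: 66/114 = 0.57895

0.57895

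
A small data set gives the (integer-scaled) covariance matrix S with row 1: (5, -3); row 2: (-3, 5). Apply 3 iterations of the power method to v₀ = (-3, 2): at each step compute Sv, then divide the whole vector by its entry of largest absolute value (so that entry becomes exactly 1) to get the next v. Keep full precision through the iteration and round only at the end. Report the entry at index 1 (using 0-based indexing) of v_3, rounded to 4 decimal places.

-0.9938

Sv0 = (-21.00000, 19.00000); divide by -21.00000 → v1 = (1.00000, -0.90476)
Sv1 = (7.71429, -7.52381); divide by 7.71429 → v2 = (1.00000, -0.97531)
Sv2 = (7.92593, -7.87654); divide by 7.92593 → v3 = (1.00000, -0.99377)
Requested entry of v3: 1276/-1284 = -0.9938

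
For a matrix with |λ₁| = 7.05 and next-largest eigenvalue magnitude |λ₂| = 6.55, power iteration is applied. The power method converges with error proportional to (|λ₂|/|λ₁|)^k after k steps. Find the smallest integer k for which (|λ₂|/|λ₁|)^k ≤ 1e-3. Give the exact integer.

|λ₂/λ₁| = 6.55/7.05 = 0.92908
Need k ≥ ln(1e-3) / ln(0.92908) = -6.9078 / -0.0736 ≈ 93.903
Smallest integer k satisfying the bound: 94

94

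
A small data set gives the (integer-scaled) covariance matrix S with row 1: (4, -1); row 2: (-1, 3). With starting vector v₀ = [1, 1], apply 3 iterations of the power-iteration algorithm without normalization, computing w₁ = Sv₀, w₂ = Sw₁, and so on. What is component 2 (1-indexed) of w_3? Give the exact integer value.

w1 = Sv₀ = (3, 2)
w2 = Sw1 = (10, 3)
w3 = Sw2 = (37, -1)
The requested component of w3 is -1.

-1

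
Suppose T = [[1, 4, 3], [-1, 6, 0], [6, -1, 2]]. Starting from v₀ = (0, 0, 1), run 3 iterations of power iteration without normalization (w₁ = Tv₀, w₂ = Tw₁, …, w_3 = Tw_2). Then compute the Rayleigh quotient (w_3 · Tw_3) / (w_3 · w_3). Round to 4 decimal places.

λ ≈ 5.6135

w1 = Tv₀ = (3, 0, 2)
w2 = Tw1 = (9, -3, 22)
w3 = Tw2 = (63, -27, 101)
Tw3 = (258, -225, 607)
w3·Tw3 = 63·258 + (-27)·(-225) + 101·607 = 83636; w3·w3 = 63·63 + (-27)·(-27) + 101·101 = 14899
λ ≈ 83636/14899 = 5.6135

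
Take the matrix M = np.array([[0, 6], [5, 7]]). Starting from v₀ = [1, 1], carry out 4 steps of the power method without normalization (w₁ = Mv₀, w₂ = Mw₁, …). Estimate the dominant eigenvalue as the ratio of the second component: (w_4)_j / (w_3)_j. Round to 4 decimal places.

w1 = Mv₀ = (6, 12)
w2 = Mw1 = (72, 114)
w3 = Mw2 = (684, 1158)
w4 = Mw3 = (6948, 11526)
Ratio at component: 11526 / 1158 = 9.9534

9.9534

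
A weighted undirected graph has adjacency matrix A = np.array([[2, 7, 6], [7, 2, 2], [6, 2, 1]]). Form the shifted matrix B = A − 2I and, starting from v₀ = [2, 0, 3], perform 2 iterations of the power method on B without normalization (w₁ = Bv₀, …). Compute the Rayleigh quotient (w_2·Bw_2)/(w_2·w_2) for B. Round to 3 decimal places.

B = A − 2I has rows (0, 7, 6); (7, 0, 2); (6, 2, -1)
w1 = Bv₀ = (0·2 + 7·0 + 6·3; 7·2 + 0·0 + 2·3; 6·2 + 2·0 + (-1)·3) = (18, 20, 9)
w2 = Bw1 = (0·18 + 7·20 + 6·9; 7·18 + 0·20 + 2·9; 6·18 + 2·20 + (-1)·9) = (194, 144, 139)
Bw2 = (1842, 1636, 1313)
w2·Bw2 = 775439; w2·w2 = 77693; μ ≈ 775439/77693 = 9.981

9.981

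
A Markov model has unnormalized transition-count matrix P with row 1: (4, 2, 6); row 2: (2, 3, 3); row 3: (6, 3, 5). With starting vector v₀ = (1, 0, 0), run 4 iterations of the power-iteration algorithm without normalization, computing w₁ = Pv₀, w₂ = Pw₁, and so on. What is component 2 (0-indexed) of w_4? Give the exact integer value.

8712

w1 = Pv₀ = (4, 2, 6)
w2 = Pw1 = (56, 32, 60)
w3 = Pw2 = (648, 388, 732)
w4 = Pw3 = (7760, 4656, 8712)
The requested component of w4 is 8712.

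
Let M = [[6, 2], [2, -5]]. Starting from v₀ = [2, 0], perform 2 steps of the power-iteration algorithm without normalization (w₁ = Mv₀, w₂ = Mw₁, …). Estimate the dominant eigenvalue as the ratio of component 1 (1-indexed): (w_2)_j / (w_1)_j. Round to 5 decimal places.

w1 = Mv₀ = (12, 4)
w2 = Mw1 = (80, 4)
Ratio at component: 80 / 12 = 6.66667

6.66667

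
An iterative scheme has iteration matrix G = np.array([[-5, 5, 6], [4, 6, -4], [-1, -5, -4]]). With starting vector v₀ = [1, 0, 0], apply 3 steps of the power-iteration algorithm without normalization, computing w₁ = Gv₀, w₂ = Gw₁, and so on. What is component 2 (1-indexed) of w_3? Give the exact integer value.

w1 = Gv₀ = ((-5)·1 + 5·0 + 6·0; 4·1 + 6·0 + (-4)·0; (-1)·1 + (-5)·0 + (-4)·0) = (-5, 4, -1)
w2 = Gw1 = ((-5)·(-5) + 5·4 + 6·(-1); 4·(-5) + 6·4 + (-4)·(-1); (-1)·(-5) + (-5)·4 + (-4)·(-1)) = (39, 8, -11)
w3 = Gw2 = (-221, 248, -35)
The requested component of w3 is 248.

248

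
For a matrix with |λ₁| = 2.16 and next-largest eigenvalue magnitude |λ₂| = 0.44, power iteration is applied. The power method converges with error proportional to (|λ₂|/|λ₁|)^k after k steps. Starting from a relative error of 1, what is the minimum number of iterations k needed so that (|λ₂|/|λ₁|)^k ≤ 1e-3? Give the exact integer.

|λ₂/λ₁| = 0.44/2.16 = 0.20370
Need k ≥ ln(1e-3) / ln(0.20370) = -6.9078 / -1.5911 ≈ 4.342
Smallest integer k satisfying the bound: 5

5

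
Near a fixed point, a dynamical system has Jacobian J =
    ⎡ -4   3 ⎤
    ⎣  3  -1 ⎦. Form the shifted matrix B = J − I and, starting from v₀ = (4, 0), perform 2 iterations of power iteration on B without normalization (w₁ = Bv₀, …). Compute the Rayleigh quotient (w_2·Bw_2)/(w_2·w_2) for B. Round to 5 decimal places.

B = J − I has rows (-5, 3); (3, -2)
w1 = Bv₀ = ((-5)·4 + 3·0; 3·4 + (-2)·0) = (-20, 12)
w2 = Bw1 = ((-5)·(-20) + 3·12; 3·(-20) + (-2)·12) = (136, -84)
Bw2 = (-932, 576)
w2·Bw2 = -175136; w2·w2 = 25552; μ ≈ -175136/25552 = -6.85410

μ ≈ -6.85410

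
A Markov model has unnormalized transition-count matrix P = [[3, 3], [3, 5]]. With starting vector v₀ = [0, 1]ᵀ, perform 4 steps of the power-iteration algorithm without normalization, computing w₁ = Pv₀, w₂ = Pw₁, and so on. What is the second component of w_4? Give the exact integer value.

w1 = Pv₀ = (3·0 + 3·1; 3·0 + 5·1) = (3, 5)
w2 = Pw1 = (3·3 + 3·5; 3·3 + 5·5) = (24, 34)
w3 = Pw2 = (174, 242)
w4 = Pw3 = (1248, 1732)
The requested component of w4 is 1732.

1732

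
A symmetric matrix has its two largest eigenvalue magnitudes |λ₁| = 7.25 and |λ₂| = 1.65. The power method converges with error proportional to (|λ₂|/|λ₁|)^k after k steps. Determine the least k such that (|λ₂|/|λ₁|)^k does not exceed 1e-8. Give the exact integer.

|λ₂/λ₁| = 1.65/7.25 = 0.22759
Need k ≥ ln(1e-8) / ln(0.22759) = -18.4207 / -1.4802 ≈ 12.445
Smallest integer k satisfying the bound: 13

13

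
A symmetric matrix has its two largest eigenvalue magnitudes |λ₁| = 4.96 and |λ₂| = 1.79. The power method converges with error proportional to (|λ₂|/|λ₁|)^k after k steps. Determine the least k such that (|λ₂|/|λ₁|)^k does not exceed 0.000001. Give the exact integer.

14

|λ₂/λ₁| = 1.79/4.96 = 0.36089
Need k ≥ ln(0.000001) / ln(0.36089) = -13.8155 / -1.0192 ≈ 13.555
Smallest integer k satisfying the bound: 14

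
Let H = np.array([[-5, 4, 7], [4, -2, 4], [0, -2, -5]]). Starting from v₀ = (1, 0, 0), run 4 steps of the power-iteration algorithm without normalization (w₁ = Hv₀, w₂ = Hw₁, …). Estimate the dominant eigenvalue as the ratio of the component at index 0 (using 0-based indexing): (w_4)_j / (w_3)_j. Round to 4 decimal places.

λ ≈ -8.8177

w1 = Hv₀ = ((-5)·1 + 4·0 + 7·0; 4·1 + (-2)·0 + 4·0; 0·1 + (-2)·0 + (-5)·0) = (-5, 4, 0)
w2 = Hw1 = ((-5)·(-5) + 4·4 + 7·0; 4·(-5) + (-2)·4 + 4·0; 0·(-5) + (-2)·4 + (-5)·0) = (41, -28, -8)
w3 = Hw2 = (-373, 188, 96)
w4 = Hw3 = (3289, -1484, -856)
Ratio at component: 3289 / -373 = -8.8177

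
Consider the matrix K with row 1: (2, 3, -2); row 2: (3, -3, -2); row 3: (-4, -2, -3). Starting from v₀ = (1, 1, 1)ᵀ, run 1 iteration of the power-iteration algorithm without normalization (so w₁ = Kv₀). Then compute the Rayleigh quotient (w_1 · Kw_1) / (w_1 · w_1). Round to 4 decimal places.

-1.9468

w1 = Kv₀ = (3, -2, -9)
Kw1 = (18, 33, 19)
w1·Kw1 = 3·18 + (-2)·33 + (-9)·19 = -183; w1·w1 = 3·3 + (-2)·(-2) + (-9)·(-9) = 94
λ ≈ -183/94 = -1.9468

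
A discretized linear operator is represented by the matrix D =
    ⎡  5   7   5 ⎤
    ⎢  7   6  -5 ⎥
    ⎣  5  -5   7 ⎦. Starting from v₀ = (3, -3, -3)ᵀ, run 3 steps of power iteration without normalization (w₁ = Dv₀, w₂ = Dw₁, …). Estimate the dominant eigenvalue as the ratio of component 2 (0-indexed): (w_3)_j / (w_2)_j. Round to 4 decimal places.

w1 = Dv₀ = (-21, 18, 9)
w2 = Dw1 = (66, -84, -132)
w3 = Dw2 = (-918, 618, -174)
Ratio at component: -174 / -132 = 1.3182

λ ≈ 1.3182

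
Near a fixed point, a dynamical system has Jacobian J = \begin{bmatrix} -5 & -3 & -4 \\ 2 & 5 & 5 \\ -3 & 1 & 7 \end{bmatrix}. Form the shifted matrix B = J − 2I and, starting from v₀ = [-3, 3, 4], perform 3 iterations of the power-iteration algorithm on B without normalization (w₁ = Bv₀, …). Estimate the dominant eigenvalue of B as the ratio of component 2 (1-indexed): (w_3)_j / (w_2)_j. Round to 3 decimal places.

5.882

B = J − 2I has rows (-7, -3, -4); (2, 3, 5); (-3, 1, 5)
w1 = Bv₀ = (-4, 23, 32)
w2 = Bw1 = (-169, 221, 195)
w3 = Bw2 = (-260, 1300, 1703)
Ratio: 1300/221 = 5.882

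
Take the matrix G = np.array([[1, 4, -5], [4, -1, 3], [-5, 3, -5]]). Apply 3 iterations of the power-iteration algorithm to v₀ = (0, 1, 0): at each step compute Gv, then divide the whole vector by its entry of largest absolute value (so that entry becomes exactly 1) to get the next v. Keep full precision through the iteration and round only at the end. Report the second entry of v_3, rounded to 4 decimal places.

-0.5831

Gv0 = (4.00000, -1.00000, 3.00000); divide by 4.00000 → v1 = (1.00000, -0.25000, 0.75000)
Gv1 = (-3.75000, 6.50000, -9.50000); divide by -9.50000 → v2 = (0.39474, -0.68421, 1.00000)
Gv2 = (-7.34211, 5.26316, -9.02632); divide by -9.02632 → v3 = (0.81341, -0.58309, 1.00000)
Requested entry of v3: -200/343 = -0.5831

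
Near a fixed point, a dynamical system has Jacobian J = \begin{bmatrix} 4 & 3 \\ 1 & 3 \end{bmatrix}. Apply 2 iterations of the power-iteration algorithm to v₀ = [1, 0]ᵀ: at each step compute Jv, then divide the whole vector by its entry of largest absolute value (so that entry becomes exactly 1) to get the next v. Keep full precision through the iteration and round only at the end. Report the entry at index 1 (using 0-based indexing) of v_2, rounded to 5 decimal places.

0.36842

Jv0 = (4.000000, 1.000000); divide by 4.000000 → v1 = (1.000000, 0.250000)
Jv1 = (4.750000, 1.750000); divide by 4.750000 → v2 = (1.000000, 0.368421)
Requested entry of v2: 7/19 = 0.36842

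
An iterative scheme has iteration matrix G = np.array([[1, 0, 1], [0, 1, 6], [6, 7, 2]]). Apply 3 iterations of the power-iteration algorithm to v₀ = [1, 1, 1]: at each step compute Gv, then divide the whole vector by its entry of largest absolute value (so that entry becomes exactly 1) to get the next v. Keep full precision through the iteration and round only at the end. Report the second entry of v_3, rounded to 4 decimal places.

0.6677

Gv0 = (2.00000, 7.00000, 15.00000); divide by 15.00000 → v1 = (0.13333, 0.46667, 1.00000)
Gv1 = (1.13333, 6.46667, 6.06667); divide by 6.46667 → v2 = (0.17526, 1.00000, 0.93814)
Gv2 = (1.11340, 6.62887, 9.92784); divide by 9.92784 → v3 = (0.11215, 0.66771, 1.00000)
Requested entry of v3: 643/963 = 0.6677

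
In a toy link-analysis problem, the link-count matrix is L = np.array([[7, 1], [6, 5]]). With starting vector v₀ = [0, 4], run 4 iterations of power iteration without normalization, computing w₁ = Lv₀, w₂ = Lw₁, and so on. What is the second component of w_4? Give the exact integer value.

7300

w1 = Lv₀ = (4, 20)
w2 = Lw1 = (48, 124)
w3 = Lw2 = (460, 908)
w4 = Lw3 = (4128, 7300)
The requested component of w4 is 7300.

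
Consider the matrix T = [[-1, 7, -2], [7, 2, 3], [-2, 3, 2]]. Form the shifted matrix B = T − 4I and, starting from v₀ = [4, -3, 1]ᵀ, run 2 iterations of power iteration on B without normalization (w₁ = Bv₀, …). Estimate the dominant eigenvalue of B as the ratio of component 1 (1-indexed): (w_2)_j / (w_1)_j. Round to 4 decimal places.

B = T − 4I has rows (-5, 7, -2); (7, -2, 3); (-2, 3, -2)
w1 = Bv₀ = (-43, 37, -19)
w2 = Bw1 = (512, -432, 235)
Ratio: 512/-43 = -11.9070

-11.9070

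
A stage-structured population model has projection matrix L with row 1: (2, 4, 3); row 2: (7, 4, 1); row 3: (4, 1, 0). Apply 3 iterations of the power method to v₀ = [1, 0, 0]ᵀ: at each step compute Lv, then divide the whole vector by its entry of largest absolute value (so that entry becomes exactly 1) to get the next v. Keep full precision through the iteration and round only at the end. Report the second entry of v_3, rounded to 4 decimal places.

1.0000

Lv0 = (2.00000, 7.00000, 4.00000); divide by 7.00000 → v1 = (0.28571, 1.00000, 0.57143)
Lv1 = (6.28571, 6.57143, 2.14286); divide by 6.57143 → v2 = (0.95652, 1.00000, 0.32609)
Lv2 = (6.89130, 11.02174, 4.82609); divide by 11.02174 → v3 = (0.62525, 1.00000, 0.43787)
Requested entry of v3: 507/507 = 1.0000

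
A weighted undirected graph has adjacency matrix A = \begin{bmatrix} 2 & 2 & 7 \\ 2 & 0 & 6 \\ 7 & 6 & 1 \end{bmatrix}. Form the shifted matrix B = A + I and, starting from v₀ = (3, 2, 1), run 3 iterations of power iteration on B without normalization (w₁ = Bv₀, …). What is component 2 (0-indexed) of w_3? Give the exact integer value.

4503

B = A + I has rows (3, 2, 7); (2, 1, 6); (7, 6, 2)
w1 = Bv₀ = (3·3 + 2·2 + 7·1; 2·3 + 1·2 + 6·1; 7·3 + 6·2 + 2·1) = (20, 14, 35)
w2 = Bw1 = (3·20 + 2·14 + 7·35; 2·20 + 1·14 + 6·35; 7·20 + 6·14 + 2·35) = (333, 264, 294)
w3 = Bw2 = (3585, 2694, 4503)
Requested component of w3: 4503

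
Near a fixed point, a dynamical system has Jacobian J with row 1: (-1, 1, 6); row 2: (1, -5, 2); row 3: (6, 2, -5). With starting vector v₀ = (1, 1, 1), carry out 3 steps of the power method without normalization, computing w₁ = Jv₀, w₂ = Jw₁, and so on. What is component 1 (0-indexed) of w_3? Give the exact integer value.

w1 = Jv₀ = ((-1)·1 + 1·1 + 6·1; 1·1 + (-5)·1 + 2·1; 6·1 + 2·1 + (-5)·1) = (6, -2, 3)
w2 = Jw1 = ((-1)·6 + 1·(-2) + 6·3; 1·6 + (-5)·(-2) + 2·3; 6·6 + 2·(-2) + (-5)·3) = (10, 22, 17)
w3 = Jw2 = (114, -66, 19)
The requested component of w3 is -66.

-66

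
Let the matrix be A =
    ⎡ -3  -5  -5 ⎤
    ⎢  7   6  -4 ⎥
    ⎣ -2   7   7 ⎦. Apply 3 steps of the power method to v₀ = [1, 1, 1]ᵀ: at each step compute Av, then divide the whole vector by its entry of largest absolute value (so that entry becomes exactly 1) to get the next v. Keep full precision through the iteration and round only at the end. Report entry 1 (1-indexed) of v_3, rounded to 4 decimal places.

Av0 = (-13.00000, 9.00000, 12.00000); divide by -13.00000 → v1 = (1.00000, -0.69231, -0.92308)
Av1 = (5.07692, 6.53846, -13.30769); divide by -13.30769 → v2 = (-0.38150, -0.49133, 1.00000)
Av2 = (-1.39884, -9.61850, 4.32370); divide by -9.61850 → v3 = (0.14543, 1.00000, -0.44952)
Requested entry of v3: -242/-1664 = 0.1454

0.1454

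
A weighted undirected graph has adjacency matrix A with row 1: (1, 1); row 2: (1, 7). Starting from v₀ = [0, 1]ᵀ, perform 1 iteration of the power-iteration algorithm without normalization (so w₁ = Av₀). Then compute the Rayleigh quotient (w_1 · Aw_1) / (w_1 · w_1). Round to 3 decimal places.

w1 = Av₀ = (1, 7)
Aw1 = (8, 50)
w1·Aw1 = 1·8 + 7·50 = 358; w1·w1 = 1·1 + 7·7 = 50
λ ≈ 358/50 = 7.160

λ ≈ 7.160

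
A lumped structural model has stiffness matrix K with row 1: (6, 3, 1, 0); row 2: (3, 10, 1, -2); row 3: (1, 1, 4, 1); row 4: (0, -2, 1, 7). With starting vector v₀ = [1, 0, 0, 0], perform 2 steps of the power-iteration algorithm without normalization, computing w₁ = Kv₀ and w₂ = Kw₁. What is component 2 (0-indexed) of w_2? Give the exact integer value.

w1 = Kv₀ = (6·1 + 3·0 + 1·0 + 0·0; 3·1 + 10·0 + 1·0 + (-2)·0; 1·1 + 1·0 + 4·0 + 1·0; 0·1 + (-2)·0 + 1·0 + 7·0) = (6, 3, 1, 0)
w2 = Kw1 = (6·6 + 3·3 + 1·1 + 0·0; 3·6 + 10·3 + 1·1 + (-2)·0; 1·6 + 1·3 + 4·1 + 1·0; 0·6 + (-2)·3 + 1·1 + 7·0) = (46, 49, 13, -5)
The requested component of w2 is 13.

13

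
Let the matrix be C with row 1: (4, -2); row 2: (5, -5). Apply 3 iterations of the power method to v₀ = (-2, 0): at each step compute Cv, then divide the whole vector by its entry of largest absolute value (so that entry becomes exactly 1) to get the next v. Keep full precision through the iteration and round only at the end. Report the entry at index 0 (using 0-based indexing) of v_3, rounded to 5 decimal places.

0.61818

Cv0 = (-8.000000, -10.000000); divide by -10.000000 → v1 = (0.800000, 1.000000)
Cv1 = (1.200000, -1.000000); divide by 1.200000 → v2 = (1.000000, -0.833333)
Cv2 = (5.666667, 9.166667); divide by 9.166667 → v3 = (0.618182, 1.000000)
Requested entry of v3: -68/-110 = 0.61818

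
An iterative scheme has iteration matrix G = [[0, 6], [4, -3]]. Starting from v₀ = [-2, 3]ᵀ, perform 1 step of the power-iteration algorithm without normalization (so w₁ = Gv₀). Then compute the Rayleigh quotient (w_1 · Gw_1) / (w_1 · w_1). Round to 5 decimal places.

w1 = Gv₀ = (0·(-2) + 6·3; 4·(-2) + (-3)·3) = (18, -17)
Gw1 = (-102, 123)
w1·Gw1 = 18·(-102) + (-17)·123 = -3927; w1·w1 = 18·18 + (-17)·(-17) = 613
λ ≈ -3927/613 = -6.40620

λ ≈ -6.40620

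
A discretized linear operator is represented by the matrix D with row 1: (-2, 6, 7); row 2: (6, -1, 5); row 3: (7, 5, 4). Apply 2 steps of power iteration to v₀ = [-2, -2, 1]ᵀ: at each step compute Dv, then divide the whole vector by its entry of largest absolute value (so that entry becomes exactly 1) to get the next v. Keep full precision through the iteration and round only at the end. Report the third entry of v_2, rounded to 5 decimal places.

0.66667

Dv0 = (-1.000000, -5.000000, -20.000000); divide by -20.000000 → v1 = (0.050000, 0.250000, 1.000000)
Dv1 = (8.400000, 5.050000, 5.600000); divide by 8.400000 → v2 = (1.000000, 0.601190, 0.666667)
Requested entry of v2: -112/-168 = 0.66667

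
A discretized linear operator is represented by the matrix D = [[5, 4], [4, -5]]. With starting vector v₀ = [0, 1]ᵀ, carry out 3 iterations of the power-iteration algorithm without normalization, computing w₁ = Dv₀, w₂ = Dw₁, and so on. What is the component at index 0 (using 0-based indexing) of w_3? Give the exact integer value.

164

w1 = Dv₀ = (5·0 + 4·1; 4·0 + (-5)·1) = (4, -5)
w2 = Dw1 = (5·4 + 4·(-5); 4·4 + (-5)·(-5)) = (0, 41)
w3 = Dw2 = (164, -205)
The requested component of w3 is 164.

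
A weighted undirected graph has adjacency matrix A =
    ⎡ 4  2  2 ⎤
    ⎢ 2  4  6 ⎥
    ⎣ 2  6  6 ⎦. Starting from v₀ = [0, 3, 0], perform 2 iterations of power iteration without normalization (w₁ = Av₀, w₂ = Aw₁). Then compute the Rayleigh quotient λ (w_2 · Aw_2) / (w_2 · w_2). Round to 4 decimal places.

λ ≈ 12.0639

w1 = Av₀ = (4·0 + 2·3 + 2·0; 2·0 + 4·3 + 6·0; 2·0 + 6·3 + 6·0) = (6, 12, 18)
w2 = Aw1 = (4·6 + 2·12 + 2·18; 2·6 + 4·12 + 6·18; 2·6 + 6·12 + 6·18) = (84, 168, 192)
Aw2 = (1056, 1992, 2328)
w2·Aw2 = 84·1056 + 168·1992 + 192·2328 = 870336; w2·w2 = 84·84 + 168·168 + 192·192 = 72144
λ ≈ 870336/72144 = 12.0639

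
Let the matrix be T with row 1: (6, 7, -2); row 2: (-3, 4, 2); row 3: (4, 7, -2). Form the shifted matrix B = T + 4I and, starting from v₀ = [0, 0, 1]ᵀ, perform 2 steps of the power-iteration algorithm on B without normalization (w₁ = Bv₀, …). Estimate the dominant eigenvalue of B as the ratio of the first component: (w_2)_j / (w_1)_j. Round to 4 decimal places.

5.0000

B = T + 4I has rows (10, 7, -2); (-3, 8, 2); (4, 7, 2)
w1 = Bv₀ = (10·0 + 7·0 + (-2)·1; (-3)·0 + 8·0 + 2·1; 4·0 + 7·0 + 2·1) = (-2, 2, 2)
w2 = Bw1 = (10·(-2) + 7·2 + (-2)·2; (-3)·(-2) + 8·2 + 2·2; 4·(-2) + 7·2 + 2·2) = (-10, 26, 10)
Ratio: -10/-2 = 5.0000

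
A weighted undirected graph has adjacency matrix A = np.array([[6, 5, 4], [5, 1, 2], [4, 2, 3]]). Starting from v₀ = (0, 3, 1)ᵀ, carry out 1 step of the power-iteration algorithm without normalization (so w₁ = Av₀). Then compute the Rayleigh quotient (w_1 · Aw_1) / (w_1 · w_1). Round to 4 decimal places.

10.5610

w1 = Av₀ = (6·0 + 5·3 + 4·1; 5·0 + 1·3 + 2·1; 4·0 + 2·3 + 3·1) = (19, 5, 9)
Aw1 = (175, 118, 113)
w1·Aw1 = 19·175 + 5·118 + 9·113 = 4932; w1·w1 = 19·19 + 5·5 + 9·9 = 467
λ ≈ 4932/467 = 10.5610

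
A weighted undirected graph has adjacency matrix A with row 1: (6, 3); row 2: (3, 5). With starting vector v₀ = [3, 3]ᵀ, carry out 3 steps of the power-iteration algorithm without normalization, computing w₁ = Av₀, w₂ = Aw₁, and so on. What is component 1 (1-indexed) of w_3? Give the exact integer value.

2007

w1 = Av₀ = (6·3 + 3·3; 3·3 + 5·3) = (27, 24)
w2 = Aw1 = (6·27 + 3·24; 3·27 + 5·24) = (234, 201)
w3 = Aw2 = (2007, 1707)
The requested component of w3 is 2007.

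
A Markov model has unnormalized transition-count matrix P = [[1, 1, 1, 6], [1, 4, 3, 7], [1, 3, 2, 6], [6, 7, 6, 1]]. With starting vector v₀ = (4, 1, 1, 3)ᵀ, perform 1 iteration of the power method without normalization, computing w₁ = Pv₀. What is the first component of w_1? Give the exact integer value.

24

w1 = Pv₀ = (1·4 + 1·1 + 1·1 + 6·3; 1·4 + 4·1 + 3·1 + 7·3; 1·4 + 3·1 + 2·1 + 6·3; 6·4 + 7·1 + 6·1 + 1·3) = (24, 32, 27, 40)
The requested component of w1 is 24.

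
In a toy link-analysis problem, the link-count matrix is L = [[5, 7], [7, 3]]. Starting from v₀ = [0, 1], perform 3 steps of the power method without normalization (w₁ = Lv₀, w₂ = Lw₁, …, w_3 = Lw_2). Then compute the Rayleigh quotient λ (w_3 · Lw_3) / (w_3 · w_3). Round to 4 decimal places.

w1 = Lv₀ = (7, 3)
w2 = Lw1 = (56, 58)
w3 = Lw2 = (686, 566)
Lw3 = (7392, 6500)
w3·Lw3 = 686·7392 + 566·6500 = 8749912; w3·w3 = 686·686 + 566·566 = 790952
λ ≈ 8749912/790952 = 11.0625

λ ≈ 11.0625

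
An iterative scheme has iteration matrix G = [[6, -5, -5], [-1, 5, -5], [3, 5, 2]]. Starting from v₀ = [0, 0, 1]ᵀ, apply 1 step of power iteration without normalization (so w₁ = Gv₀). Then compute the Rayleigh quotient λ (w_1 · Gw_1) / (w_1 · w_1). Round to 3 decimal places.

λ ≈ 2.833

w1 = Gv₀ = (-5, -5, 2)
Gw1 = (-15, -30, -36)
w1·Gw1 = (-5)·(-15) + (-5)·(-30) + 2·(-36) = 153; w1·w1 = (-5)·(-5) + (-5)·(-5) + 2·2 = 54
λ ≈ 153/54 = 2.833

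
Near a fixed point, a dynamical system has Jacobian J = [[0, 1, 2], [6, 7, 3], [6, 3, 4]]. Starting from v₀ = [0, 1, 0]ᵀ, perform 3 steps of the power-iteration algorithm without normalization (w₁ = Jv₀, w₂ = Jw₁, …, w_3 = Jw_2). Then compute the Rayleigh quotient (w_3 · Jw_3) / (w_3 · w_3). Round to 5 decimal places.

10.38327

w1 = Jv₀ = (0·0 + 1·1 + 2·0; 6·0 + 7·1 + 3·0; 6·0 + 3·1 + 4·0) = (1, 7, 3)
w2 = Jw1 = (0·1 + 1·7 + 2·3; 6·1 + 7·7 + 3·3; 6·1 + 3·7 + 4·3) = (13, 64, 39)
w3 = Jw2 = (142, 643, 426)
Jw3 = (1495, 6631, 4485)
w3·Jw3 = 142·1495 + 643·6631 + 426·4485 = 6386633; w3·w3 = 142·142 + 643·643 + 426·426 = 615089
λ ≈ 6386633/615089 = 10.38327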